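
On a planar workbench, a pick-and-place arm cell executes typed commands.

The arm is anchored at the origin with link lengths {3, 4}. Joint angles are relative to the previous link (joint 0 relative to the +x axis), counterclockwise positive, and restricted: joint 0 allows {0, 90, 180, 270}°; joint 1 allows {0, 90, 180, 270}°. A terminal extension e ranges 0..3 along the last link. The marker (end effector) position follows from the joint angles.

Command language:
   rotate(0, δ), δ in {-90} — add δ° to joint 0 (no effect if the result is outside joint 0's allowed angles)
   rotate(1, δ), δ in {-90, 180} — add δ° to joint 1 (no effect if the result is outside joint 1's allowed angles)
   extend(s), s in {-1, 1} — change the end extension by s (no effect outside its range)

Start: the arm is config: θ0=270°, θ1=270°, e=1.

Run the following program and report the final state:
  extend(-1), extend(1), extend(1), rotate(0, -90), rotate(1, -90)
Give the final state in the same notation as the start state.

config: θ0=180°, θ1=180°, e=2

begin: config: θ0=270°, θ1=270°, e=1
t=1 extend(-1) ⇒ config: θ0=270°, θ1=270°, e=0
t=2 extend(1) ⇒ config: θ0=270°, θ1=270°, e=1
t=3 extend(1) ⇒ config: θ0=270°, θ1=270°, e=2
t=4 rotate(0, -90) ⇒ config: θ0=180°, θ1=270°, e=2
t=5 rotate(1, -90) ⇒ config: θ0=180°, θ1=180°, e=2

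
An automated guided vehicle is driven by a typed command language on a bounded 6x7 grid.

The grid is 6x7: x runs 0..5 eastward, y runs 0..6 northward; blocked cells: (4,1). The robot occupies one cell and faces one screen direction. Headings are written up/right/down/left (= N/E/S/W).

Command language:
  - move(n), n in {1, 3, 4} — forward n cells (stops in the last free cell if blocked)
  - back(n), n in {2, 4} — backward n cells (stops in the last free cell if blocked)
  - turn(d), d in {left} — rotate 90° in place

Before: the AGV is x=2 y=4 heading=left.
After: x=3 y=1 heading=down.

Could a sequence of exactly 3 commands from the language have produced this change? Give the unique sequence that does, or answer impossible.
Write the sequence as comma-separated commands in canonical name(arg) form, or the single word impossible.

every 3-command combo misses the target.

impossible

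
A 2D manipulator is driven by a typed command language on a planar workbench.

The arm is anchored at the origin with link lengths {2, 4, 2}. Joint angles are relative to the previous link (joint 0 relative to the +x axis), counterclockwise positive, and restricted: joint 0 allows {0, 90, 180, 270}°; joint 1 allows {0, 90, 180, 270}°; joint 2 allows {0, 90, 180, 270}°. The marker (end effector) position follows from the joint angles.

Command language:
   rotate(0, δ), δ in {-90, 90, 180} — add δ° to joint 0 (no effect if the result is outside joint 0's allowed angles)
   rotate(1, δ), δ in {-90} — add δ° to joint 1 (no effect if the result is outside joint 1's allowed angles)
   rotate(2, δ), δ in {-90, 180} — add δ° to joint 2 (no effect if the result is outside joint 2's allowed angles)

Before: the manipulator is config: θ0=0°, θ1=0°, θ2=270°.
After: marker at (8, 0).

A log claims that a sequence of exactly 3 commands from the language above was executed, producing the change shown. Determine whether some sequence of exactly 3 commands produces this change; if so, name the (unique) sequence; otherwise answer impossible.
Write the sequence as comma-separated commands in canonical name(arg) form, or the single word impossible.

rotate(2, -90), rotate(2, -90), rotate(2, -90)

t0: config: θ0=0°, θ1=0°, θ2=270°
t=1 rotate(2, -90) ⇒ config: θ0=0°, θ1=0°, θ2=180°
t=2 rotate(2, -90) ⇒ config: θ0=0°, θ1=0°, θ2=90°
t=3 rotate(2, -90) ⇒ config: θ0=0°, θ1=0°, θ2=0°
no rival 3-sequence matches.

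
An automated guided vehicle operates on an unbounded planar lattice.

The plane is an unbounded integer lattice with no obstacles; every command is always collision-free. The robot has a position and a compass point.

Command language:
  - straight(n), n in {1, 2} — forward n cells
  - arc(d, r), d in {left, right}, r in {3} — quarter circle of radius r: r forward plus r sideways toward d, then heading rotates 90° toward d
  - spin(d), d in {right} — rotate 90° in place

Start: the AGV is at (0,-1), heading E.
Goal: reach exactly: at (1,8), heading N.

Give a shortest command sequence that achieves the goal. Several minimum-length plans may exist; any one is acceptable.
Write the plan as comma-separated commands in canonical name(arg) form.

begin: at (0,-1), heading E
[1] after straight(2): at (2,-1), heading E
[2] after straight(2): at (4,-1), heading E
[3] after arc(left, 3): at (7,2), heading N
[4] after arc(left, 3): at (4,5), heading W
[5] after arc(right, 3): at (1,8), heading N
shorter routes all fall short; 5 is best.

straight(2), straight(2), arc(left, 3), arc(left, 3), arc(right, 3)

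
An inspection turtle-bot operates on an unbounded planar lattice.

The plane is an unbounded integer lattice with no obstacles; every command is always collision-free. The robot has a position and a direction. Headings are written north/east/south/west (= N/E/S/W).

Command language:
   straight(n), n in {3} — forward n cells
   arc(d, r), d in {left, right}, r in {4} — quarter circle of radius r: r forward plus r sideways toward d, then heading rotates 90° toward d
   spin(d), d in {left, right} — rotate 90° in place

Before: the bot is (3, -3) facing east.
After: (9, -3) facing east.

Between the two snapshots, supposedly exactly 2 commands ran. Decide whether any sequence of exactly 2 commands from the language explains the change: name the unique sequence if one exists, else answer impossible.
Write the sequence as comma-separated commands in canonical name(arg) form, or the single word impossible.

key: heading stays E — no command in the sequence turns
t0: (3, -3) facing east
1. straight(3) → (6, -3) facing east
2. straight(3) → (9, -3) facing east
no other 2-command option fits: unique.

straight(3), straight(3)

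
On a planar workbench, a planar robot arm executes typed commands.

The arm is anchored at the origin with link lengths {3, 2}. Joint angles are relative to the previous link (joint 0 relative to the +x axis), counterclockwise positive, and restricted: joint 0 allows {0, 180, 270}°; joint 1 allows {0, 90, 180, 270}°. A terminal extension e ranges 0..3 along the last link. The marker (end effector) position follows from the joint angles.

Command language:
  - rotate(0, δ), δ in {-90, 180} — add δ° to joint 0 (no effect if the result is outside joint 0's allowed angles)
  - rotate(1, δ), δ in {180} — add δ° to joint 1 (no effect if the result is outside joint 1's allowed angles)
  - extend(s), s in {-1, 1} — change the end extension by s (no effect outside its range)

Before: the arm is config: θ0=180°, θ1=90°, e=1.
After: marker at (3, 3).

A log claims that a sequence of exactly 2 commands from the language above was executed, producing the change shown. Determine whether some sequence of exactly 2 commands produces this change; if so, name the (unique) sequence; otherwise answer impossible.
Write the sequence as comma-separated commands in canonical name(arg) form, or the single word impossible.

rotate(0, -90), rotate(0, 180)

key: order matters: swapping rotate(0, -90) and rotate(0, 180) lands elsewhere
start: config: θ0=180°, θ1=90°, e=1
[1] after rotate(0, -90): config: θ0=180°, θ1=90°, e=1
[2] after rotate(0, 180): config: θ0=0°, θ1=90°, e=1
no rival 2-sequence matches.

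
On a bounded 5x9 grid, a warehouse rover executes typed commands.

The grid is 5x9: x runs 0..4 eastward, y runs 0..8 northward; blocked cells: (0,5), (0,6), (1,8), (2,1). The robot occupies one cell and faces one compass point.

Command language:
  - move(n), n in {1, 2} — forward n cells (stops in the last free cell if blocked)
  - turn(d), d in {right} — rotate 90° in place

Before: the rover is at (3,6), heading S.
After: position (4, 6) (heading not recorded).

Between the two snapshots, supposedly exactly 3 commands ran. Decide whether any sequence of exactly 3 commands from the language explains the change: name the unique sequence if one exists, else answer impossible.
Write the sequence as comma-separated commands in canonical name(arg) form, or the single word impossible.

impossible

every 3-command combo misses the target.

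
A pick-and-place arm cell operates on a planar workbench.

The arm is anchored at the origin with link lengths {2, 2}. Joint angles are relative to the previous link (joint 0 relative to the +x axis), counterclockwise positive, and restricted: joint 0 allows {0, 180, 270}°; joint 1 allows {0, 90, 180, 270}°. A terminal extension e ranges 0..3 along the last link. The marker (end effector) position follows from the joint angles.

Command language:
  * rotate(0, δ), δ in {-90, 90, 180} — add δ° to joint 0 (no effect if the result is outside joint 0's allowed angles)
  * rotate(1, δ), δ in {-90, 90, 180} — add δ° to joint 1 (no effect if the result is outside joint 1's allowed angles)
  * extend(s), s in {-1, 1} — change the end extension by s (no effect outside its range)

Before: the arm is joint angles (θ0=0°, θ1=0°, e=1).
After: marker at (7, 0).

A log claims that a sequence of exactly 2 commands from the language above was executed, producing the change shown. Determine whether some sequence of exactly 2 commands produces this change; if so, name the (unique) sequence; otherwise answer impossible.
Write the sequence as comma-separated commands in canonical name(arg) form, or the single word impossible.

extend(1), extend(1)

initial: joint angles (θ0=0°, θ1=0°, e=1)
1. extend(1) → joint angles (θ0=0°, θ1=0°, e=2)
2. extend(1) → joint angles (θ0=0°, θ1=0°, e=3)
no rival 2-sequence matches.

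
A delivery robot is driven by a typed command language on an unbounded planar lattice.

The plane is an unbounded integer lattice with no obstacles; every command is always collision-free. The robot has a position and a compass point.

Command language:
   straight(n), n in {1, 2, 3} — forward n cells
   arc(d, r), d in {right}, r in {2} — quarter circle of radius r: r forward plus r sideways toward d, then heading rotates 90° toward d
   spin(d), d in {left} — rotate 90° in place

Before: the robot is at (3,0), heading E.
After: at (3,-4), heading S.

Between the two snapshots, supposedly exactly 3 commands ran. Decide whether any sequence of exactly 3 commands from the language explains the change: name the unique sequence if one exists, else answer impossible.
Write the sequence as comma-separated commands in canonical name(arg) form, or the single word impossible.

arc(right, 2), arc(right, 2), spin(left)

key: position moved to (3,-4) AND the heading swung to S — translation plus rotation needed
begin: at (3,0), heading E
t=1 arc(right, 2) ⇒ at (5,-2), heading S
t=2 arc(right, 2) ⇒ at (3,-4), heading W
t=3 spin(left) ⇒ at (3,-4), heading S
uniquely the one of 125 3-step routes that fits.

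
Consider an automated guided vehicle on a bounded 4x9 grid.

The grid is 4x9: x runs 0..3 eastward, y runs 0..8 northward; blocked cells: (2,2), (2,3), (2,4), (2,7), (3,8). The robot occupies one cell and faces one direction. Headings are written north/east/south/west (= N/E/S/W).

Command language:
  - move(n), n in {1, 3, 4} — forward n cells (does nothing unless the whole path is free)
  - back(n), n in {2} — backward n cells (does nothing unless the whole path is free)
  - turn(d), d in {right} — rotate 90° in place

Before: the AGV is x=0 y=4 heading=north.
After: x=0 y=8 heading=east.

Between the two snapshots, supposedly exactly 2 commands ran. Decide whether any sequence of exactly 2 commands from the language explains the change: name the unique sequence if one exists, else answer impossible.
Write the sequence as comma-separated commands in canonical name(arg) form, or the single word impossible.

key: cell and facing (now E) both changed — the 2 commands mix motion and turning
start: x=0 y=4 heading=north
step 1 (move(4)): x=0 y=8 heading=north
step 2 (turn(right)): x=0 y=8 heading=east
no rival 2-sequence matches.

move(4), turn(right)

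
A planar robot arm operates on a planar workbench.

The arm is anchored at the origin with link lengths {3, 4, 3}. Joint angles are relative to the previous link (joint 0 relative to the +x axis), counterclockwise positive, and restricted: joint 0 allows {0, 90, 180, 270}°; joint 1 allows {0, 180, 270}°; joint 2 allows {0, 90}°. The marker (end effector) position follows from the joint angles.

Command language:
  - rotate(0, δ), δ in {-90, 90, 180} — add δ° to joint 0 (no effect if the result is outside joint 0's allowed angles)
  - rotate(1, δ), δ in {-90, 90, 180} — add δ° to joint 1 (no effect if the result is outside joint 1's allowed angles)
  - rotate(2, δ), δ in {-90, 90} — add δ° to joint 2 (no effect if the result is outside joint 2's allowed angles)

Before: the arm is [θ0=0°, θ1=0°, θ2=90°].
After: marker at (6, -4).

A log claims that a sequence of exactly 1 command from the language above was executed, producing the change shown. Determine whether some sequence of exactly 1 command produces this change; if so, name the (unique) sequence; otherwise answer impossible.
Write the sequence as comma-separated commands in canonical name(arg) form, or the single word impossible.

initial: [θ0=0°, θ1=0°, θ2=90°]
step 1 (rotate(1, -90)): [θ0=0°, θ1=270°, θ2=90°]
no rival 1-sequence matches.

rotate(1, -90)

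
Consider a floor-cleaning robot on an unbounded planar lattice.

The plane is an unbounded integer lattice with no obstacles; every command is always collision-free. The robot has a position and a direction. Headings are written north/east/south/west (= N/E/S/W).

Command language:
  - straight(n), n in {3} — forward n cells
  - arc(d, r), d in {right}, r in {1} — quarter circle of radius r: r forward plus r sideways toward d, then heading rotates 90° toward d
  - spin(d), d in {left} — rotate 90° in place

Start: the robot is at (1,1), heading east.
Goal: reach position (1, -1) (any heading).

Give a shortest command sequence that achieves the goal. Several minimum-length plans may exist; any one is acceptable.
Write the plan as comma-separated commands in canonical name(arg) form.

arc(right, 1), arc(right, 1)

t0: at (1,1), heading east
[1] after arc(right, 1): at (2,0), heading south
[2] after arc(right, 1): at (1,-1), heading west
shorter routes all fall short; 2 is best.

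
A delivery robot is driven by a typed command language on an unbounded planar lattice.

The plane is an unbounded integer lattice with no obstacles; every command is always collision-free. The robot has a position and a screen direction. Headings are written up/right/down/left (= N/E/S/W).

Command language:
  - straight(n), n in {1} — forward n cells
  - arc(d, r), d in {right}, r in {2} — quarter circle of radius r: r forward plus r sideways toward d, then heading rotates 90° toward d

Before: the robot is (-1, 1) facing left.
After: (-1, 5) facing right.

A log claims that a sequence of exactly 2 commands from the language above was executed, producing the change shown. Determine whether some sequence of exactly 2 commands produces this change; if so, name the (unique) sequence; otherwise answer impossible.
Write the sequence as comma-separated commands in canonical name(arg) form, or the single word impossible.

key: cell and facing (now E) both changed — the 2 commands mix motion and turning
begin: (-1, 1) facing left
[1] after arc(right, 2): (-3, 3) facing up
[2] after arc(right, 2): (-1, 5) facing right
all 4 alternatives checked — unique.

arc(right, 2), arc(right, 2)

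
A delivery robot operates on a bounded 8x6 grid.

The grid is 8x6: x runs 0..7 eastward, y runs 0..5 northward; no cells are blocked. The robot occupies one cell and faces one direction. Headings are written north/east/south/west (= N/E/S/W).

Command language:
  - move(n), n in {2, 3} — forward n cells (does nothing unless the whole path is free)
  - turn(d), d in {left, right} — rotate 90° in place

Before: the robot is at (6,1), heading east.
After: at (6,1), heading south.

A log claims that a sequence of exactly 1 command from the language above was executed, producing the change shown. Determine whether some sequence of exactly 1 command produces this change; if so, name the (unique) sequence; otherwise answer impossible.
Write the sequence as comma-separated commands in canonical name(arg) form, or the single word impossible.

turn(right)

key: (6,1) unchanged — the single command moves nothing
t0: at (6,1), heading east
[1] after turn(right): at (6,1), heading south
no rival 1-sequence matches.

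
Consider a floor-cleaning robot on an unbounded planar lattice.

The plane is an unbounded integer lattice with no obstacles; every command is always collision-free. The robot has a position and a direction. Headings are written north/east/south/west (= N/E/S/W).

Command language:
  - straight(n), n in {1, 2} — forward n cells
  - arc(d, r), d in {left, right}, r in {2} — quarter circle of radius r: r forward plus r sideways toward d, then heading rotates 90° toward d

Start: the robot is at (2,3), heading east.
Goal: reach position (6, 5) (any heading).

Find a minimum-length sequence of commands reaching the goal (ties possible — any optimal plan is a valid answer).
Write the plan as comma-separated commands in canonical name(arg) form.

straight(2), arc(left, 2)

initial: at (2,3), heading east
step 1 (straight(2)): at (4,3), heading east
step 2 (arc(left, 2)): at (6,5), heading north
nothing shorter than 2 reaches the goal.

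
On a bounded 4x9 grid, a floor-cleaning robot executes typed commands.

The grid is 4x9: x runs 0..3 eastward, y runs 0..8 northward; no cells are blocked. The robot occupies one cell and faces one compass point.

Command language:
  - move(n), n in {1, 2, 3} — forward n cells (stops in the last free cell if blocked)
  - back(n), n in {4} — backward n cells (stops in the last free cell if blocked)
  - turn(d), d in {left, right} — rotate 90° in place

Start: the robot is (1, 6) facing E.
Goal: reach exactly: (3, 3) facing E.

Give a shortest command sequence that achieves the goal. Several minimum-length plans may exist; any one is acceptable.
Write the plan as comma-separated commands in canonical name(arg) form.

initial: (1, 6) facing E
t=1 move(3) ⇒ (3, 6) facing E
t=2 turn(right) ⇒ (3, 6) facing S
t=3 move(3) ⇒ (3, 3) facing S
t=4 turn(left) ⇒ (3, 3) facing E
nothing shorter than 4 reaches the goal.

move(3), turn(right), move(3), turn(left)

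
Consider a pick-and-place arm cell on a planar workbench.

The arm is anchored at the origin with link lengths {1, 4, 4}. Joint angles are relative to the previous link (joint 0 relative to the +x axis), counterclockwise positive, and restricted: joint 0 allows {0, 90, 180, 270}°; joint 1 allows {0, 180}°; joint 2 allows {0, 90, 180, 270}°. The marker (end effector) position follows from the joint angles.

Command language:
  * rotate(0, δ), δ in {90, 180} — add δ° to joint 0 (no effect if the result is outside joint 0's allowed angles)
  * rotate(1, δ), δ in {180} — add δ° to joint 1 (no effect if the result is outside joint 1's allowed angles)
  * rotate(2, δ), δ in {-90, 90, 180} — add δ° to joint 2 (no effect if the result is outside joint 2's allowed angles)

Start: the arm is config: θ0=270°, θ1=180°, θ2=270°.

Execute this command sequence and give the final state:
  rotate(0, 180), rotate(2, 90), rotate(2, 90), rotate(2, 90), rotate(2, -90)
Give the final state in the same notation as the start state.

initial: config: θ0=270°, θ1=180°, θ2=270°
step 1 (rotate(0, 180)): config: θ0=90°, θ1=180°, θ2=270°
step 2 (rotate(2, 90)): config: θ0=90°, θ1=180°, θ2=0°
step 3 (rotate(2, 90)): config: θ0=90°, θ1=180°, θ2=90°
step 4 (rotate(2, 90)): config: θ0=90°, θ1=180°, θ2=180°
step 5 (rotate(2, -90)): config: θ0=90°, θ1=180°, θ2=90°

config: θ0=90°, θ1=180°, θ2=90°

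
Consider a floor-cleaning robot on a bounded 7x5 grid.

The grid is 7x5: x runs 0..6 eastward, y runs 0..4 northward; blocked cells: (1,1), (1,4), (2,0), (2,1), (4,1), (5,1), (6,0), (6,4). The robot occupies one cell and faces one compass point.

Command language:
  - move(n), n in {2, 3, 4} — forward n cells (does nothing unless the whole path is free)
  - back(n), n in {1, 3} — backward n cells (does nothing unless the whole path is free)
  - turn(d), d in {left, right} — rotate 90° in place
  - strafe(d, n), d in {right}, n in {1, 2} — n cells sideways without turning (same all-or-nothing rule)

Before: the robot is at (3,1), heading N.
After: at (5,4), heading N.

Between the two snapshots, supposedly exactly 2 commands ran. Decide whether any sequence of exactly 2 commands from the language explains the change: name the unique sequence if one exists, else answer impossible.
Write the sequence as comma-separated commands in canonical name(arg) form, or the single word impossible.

key: running strafe(right, 2) before move(3) would end elsewhere — order is forced
t0: at (3,1), heading N
[1] after move(3): at (3,4), heading N
[2] after strafe(right, 2): at (5,4), heading N
all 81 alternatives checked — unique.

move(3), strafe(right, 2)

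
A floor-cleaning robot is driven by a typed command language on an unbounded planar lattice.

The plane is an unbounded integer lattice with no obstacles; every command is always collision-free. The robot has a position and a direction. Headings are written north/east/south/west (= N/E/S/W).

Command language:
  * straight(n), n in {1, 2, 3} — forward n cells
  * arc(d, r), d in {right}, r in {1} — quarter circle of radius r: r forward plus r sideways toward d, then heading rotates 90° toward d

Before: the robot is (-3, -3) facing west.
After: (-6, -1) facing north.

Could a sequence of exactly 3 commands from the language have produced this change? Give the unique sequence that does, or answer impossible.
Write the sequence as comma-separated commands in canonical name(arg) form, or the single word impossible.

straight(2), arc(right, 1), straight(1)

key: running straight(1) before straight(2) would end elsewhere — order is forced
initial: (-3, -3) facing west
[1] after straight(2): (-5, -3) facing west
[2] after arc(right, 1): (-6, -2) facing north
[3] after straight(1): (-6, -1) facing north
no rival 3-sequence matches.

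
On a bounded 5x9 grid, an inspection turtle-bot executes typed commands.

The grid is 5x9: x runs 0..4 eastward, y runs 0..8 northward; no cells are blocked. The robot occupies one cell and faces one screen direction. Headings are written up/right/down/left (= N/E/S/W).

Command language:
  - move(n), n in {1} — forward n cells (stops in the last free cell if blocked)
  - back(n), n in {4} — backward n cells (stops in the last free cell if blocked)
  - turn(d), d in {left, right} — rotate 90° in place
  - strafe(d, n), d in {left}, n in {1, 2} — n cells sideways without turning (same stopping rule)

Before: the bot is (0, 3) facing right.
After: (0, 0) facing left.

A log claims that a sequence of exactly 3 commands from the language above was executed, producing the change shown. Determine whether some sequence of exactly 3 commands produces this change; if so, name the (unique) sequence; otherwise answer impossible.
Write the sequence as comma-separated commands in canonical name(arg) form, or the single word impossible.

key: position moved to (0,0) AND the heading swung to W — translation plus rotation needed
initial: (0, 3) facing right
1. turn(left) → (0, 3) facing up
2. back(4) → (0, 0) facing up
3. turn(left) → (0, 0) facing left
uniquely the one of 216 3-step routes that fits.

turn(left), back(4), turn(left)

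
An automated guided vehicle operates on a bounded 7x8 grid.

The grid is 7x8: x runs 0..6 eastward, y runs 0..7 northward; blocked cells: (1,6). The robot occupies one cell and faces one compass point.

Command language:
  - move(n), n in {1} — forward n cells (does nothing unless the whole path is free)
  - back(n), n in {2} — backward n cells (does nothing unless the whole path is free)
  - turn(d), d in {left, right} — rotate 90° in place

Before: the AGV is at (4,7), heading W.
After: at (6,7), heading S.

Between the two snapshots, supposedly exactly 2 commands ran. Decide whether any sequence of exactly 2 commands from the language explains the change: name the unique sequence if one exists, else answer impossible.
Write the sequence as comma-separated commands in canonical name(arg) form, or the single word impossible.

key: order matters: swapping back(2) and turn(left) lands elsewhere
initial: at (4,7), heading W
1. back(2) → at (6,7), heading W
2. turn(left) → at (6,7), heading S
no other 2-command option fits: unique.

back(2), turn(left)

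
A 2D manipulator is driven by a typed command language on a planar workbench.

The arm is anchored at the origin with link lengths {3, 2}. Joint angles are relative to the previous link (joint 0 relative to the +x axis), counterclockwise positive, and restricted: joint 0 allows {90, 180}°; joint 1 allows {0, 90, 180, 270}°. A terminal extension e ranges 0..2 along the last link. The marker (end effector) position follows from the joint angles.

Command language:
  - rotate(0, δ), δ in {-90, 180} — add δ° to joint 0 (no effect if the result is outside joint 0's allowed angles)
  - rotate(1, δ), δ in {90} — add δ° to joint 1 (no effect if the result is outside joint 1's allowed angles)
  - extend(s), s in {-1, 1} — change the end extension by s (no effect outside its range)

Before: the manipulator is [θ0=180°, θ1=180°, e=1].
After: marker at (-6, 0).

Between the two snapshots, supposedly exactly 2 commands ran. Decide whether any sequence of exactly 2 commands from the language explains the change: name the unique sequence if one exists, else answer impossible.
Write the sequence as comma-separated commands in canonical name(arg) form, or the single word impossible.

rotate(1, 90), rotate(1, 90)

begin: [θ0=180°, θ1=180°, e=1]
1. rotate(1, 90) → [θ0=180°, θ1=270°, e=1]
2. rotate(1, 90) → [θ0=180°, θ1=0°, e=1]
no rival 2-sequence matches.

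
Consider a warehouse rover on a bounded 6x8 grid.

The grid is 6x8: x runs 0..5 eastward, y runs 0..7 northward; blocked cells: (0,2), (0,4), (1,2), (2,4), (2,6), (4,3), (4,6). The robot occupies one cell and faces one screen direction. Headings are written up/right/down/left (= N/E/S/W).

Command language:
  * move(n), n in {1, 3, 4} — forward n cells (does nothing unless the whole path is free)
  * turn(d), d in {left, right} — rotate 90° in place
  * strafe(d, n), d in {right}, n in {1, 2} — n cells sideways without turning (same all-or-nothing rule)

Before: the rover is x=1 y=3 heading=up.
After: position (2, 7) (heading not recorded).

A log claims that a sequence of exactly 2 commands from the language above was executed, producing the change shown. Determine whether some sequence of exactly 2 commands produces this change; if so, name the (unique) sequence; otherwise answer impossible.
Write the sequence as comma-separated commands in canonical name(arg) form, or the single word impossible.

key: order matters: swapping move(4) and strafe(right, 1) lands elsewhere
t0: x=1 y=3 heading=up
1. move(4) → x=1 y=7 heading=up
2. strafe(right, 1) → x=2 y=7 heading=up
no rival 2-sequence matches.

move(4), strafe(right, 1)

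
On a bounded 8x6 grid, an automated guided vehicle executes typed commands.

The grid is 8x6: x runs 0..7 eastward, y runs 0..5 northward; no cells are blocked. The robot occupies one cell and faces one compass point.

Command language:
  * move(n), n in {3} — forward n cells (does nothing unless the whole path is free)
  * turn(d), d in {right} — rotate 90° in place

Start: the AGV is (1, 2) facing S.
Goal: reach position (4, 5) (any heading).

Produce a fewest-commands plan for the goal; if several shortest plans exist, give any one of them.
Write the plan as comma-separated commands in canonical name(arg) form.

begin: (1, 2) facing S
t=1 turn(right) ⇒ (1, 2) facing W
t=2 turn(right) ⇒ (1, 2) facing N
t=3 move(3) ⇒ (1, 5) facing N
t=4 turn(right) ⇒ (1, 5) facing E
t=5 move(3) ⇒ (4, 5) facing E
minimal: 5 command(s), checked below 5.

turn(right), turn(right), move(3), turn(right), move(3)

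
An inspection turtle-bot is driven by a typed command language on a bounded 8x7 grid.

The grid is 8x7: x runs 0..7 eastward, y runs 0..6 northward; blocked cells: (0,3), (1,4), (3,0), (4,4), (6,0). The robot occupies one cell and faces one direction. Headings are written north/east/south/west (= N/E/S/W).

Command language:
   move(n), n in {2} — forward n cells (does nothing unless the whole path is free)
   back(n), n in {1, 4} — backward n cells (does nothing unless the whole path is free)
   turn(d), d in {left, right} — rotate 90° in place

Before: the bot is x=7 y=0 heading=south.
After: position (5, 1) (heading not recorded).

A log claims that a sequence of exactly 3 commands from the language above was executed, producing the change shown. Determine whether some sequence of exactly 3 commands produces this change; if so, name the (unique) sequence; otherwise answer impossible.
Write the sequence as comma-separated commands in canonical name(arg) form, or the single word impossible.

back(1), turn(right), move(2)

key: order matters: swapping back(1) and move(2) lands elsewhere
from: x=7 y=0 heading=south
[1] after back(1): x=7 y=1 heading=south
[2] after turn(right): x=7 y=1 heading=west
[3] after move(2): x=5 y=1 heading=west
no rival 3-sequence matches.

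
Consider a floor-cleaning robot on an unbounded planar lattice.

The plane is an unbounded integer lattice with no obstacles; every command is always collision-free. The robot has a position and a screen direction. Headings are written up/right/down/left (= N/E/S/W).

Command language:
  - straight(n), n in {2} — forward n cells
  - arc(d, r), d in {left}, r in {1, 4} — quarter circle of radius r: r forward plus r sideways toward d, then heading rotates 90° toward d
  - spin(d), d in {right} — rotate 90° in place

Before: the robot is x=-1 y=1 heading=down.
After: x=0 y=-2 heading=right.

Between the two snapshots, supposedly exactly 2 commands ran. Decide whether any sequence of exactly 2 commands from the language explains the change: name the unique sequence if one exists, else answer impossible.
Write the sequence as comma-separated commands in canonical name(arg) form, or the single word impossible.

straight(2), arc(left, 1)

key: cell and facing (now E) both changed — the 2 commands mix motion and turning
from: x=-1 y=1 heading=down
step 1 (straight(2)): x=-1 y=-1 heading=down
step 2 (arc(left, 1)): x=0 y=-2 heading=right
uniquely the one of 16 2-step routes that fits.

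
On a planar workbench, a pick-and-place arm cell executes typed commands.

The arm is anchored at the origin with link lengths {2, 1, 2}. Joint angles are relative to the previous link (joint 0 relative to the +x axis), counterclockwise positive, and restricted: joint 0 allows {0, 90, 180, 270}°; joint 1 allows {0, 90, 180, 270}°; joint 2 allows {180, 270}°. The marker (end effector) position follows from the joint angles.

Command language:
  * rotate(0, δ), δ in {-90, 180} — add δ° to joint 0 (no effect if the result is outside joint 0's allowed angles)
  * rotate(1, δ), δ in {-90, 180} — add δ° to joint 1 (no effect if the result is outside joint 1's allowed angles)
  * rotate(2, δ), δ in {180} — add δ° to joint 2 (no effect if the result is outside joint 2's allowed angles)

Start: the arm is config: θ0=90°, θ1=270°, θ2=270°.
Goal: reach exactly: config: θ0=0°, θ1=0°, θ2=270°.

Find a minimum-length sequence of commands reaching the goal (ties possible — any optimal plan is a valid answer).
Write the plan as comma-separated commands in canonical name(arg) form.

initial: config: θ0=90°, θ1=270°, θ2=270°
[1] after rotate(0, -90): config: θ0=0°, θ1=270°, θ2=270°
[2] after rotate(1, 180): config: θ0=0°, θ1=90°, θ2=270°
[3] after rotate(1, -90): config: θ0=0°, θ1=0°, θ2=270°
shorter routes all fall short; 3 is best.

rotate(0, -90), rotate(1, 180), rotate(1, -90)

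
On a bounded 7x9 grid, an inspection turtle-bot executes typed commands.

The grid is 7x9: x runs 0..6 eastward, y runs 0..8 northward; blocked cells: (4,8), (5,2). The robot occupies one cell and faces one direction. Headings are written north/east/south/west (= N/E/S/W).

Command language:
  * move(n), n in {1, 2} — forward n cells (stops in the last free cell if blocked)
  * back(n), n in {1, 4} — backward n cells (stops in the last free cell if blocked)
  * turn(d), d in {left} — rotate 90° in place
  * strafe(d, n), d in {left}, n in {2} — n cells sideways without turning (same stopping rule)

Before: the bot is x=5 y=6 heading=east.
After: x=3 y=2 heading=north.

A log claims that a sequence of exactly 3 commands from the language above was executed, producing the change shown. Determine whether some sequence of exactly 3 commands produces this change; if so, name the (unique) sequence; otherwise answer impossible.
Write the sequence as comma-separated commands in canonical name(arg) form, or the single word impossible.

key: order matters: swapping turn(left) and back(4) lands elsewhere
start: x=5 y=6 heading=east
1. turn(left) → x=5 y=6 heading=north
2. strafe(left, 2) → x=3 y=6 heading=north
3. back(4) → x=3 y=2 heading=north
all 216 alternatives checked — unique.

turn(left), strafe(left, 2), back(4)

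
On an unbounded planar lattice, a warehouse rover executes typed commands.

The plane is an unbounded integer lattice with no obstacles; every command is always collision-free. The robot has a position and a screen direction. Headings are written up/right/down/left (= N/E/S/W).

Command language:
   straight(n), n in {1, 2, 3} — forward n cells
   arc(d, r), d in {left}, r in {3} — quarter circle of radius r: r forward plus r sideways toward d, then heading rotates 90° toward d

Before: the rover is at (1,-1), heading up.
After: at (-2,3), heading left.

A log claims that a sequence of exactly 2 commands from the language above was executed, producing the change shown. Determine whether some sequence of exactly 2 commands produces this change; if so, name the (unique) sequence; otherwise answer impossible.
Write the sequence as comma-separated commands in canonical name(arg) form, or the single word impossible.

key: running arc(left, 3) before straight(1) would end elsewhere — order is forced
from: at (1,-1), heading up
[1] after straight(1): at (1,0), heading up
[2] after arc(left, 3): at (-2,3), heading left
uniquely the one of 16 2-step routes that fits.

straight(1), arc(left, 3)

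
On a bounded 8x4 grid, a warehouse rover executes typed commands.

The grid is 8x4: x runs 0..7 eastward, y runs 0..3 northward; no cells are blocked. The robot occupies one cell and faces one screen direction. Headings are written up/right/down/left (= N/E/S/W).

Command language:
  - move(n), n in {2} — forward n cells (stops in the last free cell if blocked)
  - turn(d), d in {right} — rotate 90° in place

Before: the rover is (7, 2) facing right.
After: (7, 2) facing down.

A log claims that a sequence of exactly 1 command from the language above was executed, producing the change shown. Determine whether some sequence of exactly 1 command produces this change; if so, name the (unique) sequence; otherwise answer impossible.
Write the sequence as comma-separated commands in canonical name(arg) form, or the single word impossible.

key: parked at (7,2) the whole time — nothing moves the robot
t0: (7, 2) facing right
t=1 turn(right) ⇒ (7, 2) facing down
uniquely the one of 2 1-step routes that fits.

turn(right)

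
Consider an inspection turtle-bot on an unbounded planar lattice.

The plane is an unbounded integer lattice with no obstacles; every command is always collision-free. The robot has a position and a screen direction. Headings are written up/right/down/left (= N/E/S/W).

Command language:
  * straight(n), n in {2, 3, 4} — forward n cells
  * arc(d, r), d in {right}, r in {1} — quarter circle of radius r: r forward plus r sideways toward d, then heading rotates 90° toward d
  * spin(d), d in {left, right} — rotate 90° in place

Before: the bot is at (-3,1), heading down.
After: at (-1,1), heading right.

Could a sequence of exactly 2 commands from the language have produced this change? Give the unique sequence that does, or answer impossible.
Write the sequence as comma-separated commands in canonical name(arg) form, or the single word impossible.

spin(left), straight(2)

key: order matters: swapping spin(left) and straight(2) lands elsewhere
t0: at (-3,1), heading down
1. spin(left) → at (-3,1), heading right
2. straight(2) → at (-1,1), heading right
all 36 alternatives checked — unique.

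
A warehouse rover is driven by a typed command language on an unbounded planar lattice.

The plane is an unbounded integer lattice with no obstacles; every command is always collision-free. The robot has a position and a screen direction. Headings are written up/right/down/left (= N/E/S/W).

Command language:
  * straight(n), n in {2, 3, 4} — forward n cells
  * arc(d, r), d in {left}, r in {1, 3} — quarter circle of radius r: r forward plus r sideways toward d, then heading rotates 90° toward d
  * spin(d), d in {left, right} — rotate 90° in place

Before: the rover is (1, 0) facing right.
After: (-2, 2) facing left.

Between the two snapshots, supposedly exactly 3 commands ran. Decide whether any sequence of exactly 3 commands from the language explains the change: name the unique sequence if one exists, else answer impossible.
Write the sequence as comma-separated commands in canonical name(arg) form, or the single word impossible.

arc(left, 1), arc(left, 1), straight(3)

key: running straight(3) before arc(left, 1) would end elsewhere — order is forced
initial: (1, 0) facing right
step 1 (arc(left, 1)): (2, 1) facing up
step 2 (arc(left, 1)): (1, 2) facing left
step 3 (straight(3)): (-2, 2) facing left
no other 3-command option fits: unique.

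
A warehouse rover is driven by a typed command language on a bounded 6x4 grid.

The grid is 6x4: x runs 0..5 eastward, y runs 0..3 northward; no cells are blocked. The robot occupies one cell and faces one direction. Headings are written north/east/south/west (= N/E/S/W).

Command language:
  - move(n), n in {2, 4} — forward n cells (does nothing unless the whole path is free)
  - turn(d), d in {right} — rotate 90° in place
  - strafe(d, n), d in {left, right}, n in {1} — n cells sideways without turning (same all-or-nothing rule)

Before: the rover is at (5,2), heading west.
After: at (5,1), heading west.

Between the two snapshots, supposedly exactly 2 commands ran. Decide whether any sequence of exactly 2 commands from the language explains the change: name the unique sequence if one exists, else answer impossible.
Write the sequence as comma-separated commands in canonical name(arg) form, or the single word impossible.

no 2-step route produces this change.

impossible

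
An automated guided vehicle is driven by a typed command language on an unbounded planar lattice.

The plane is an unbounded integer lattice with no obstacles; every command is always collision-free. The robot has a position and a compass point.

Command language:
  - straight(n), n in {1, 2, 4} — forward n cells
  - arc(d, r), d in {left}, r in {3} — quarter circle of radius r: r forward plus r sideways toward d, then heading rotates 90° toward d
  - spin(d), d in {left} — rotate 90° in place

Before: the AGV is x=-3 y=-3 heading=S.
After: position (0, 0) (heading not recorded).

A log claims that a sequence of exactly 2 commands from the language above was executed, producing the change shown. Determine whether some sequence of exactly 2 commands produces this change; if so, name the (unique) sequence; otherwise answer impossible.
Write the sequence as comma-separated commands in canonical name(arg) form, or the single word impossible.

key: order matters: swapping spin(left) and arc(left, 3) lands elsewhere
begin: x=-3 y=-3 heading=S
1. spin(left) → x=-3 y=-3 heading=E
2. arc(left, 3) → x=0 y=0 heading=N
all 25 alternatives checked — unique.

spin(left), arc(left, 3)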